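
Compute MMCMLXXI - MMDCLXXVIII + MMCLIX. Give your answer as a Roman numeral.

MMCMLXXI = 2971, MMDCLXXVIII = 2678, MMCLIX = 2159
2971 - 2678 = 293
293 + 2159 = 2452

MMCDLII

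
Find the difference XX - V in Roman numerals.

XX = 20
V = 5
20 - 5 = 15

XV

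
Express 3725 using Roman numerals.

Convert 3725 to Roman numerals:
  3725 contains 3×1000 (MMM)
  725 contains 1×500 (D)
  225 contains 2×100 (CC)
  25 contains 2×10 (XX)
  5 contains 1×5 (V)

MMMDCCXXV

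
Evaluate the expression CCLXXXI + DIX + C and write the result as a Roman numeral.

CCLXXXI = 281, DIX = 509, C = 100
281 + 509 = 790
790 + 100 = 890

DCCCXC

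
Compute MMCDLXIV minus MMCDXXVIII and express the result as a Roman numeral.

MMCDLXIV = 2464
MMCDXXVIII = 2428
2464 - 2428 = 36

XXXVI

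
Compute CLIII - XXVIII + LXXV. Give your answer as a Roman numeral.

CLIII = 153, XXVIII = 28, LXXV = 75
153 - 28 = 125
125 + 75 = 200

CC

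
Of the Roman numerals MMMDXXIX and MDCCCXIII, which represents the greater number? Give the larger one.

MMMDXXIX = 3529
MDCCCXIII = 1813
3529 is larger

MMMDXXIX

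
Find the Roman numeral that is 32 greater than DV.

DV = 505
505 + 32 = 537

DXXXVII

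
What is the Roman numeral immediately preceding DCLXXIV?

DCLXXIV = 674; previous is 673

DCLXXIII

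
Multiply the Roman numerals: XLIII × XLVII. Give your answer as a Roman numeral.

XLIII = 43
XLVII = 47
43 × 47 = 2021

MMXXI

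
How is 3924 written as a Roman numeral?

Convert 3924 to Roman numerals:
  3924 contains 3×1000 (MMM)
  924 contains 1×900 (CM)
  24 contains 2×10 (XX)
  4 contains 1×4 (IV)

MMMCMXXIV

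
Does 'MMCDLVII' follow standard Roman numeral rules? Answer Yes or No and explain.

'MMCDLVII': Check the rules: uses only the symbols I, V, X, L, C, D, M; no symbol is repeated more than three times in a row; V, L and D each appear at most once; the only place a smaller symbol precedes a larger one is the allowed subtractive pair CD, the symbol right after such a pair (if any) is smaller than the pair's first symbol, and otherwise the values never increase from left to right. Value: M (1000) + M (1000) + CD (400) + L (50) + V (5) + I (1) + I (1) = 2457. So it is a valid standard Roman numeral.

Yes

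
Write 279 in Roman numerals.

Convert 279 to Roman numerals:
  279 contains 2×100 (CC)
  79 contains 1×50 (L)
  29 contains 2×10 (XX)
  9 contains 1×9 (IX)

CCLXXIX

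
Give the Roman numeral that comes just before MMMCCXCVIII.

MMMCCXCVIII = 3298; previous is 3297

MMMCCXCVII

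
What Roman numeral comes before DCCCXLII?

DCCCXLII = 842, so the previous integer is 842 - 1 = 841

DCCCXLI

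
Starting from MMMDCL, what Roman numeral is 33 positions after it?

MMMDCL = 3650
3650 + 33 = 3683

MMMDCLXXXIII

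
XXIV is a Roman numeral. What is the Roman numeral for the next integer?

XXIV = 24; next is 25

XXV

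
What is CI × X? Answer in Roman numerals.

CI = 101
X = 10
101 × 10 = 1010

MX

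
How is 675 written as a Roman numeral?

Convert 675 to Roman numerals:
  675 contains 1×500 (D)
  175 contains 1×100 (C)
  75 contains 1×50 (L)
  25 contains 2×10 (XX)
  5 contains 1×5 (V)

DCLXXV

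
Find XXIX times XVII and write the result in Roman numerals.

XXIX = 29
XVII = 17
29 × 17 = 493

CDXCIII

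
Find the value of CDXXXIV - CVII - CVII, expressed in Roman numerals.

CDXXXIV = 434, CVII = 107, CVII = 107
434 - 107 = 327
327 - 107 = 220

CCXX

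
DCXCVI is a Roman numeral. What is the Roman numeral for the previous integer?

DCXCVI = 696; previous is 695

DCXCV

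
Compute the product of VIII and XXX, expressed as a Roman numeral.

VIII = 8
XXX = 30
8 × 30 = 240

CCXL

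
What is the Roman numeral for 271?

Convert 271 to Roman numerals:
  271 contains 2×100 (CC)
  71 contains 1×50 (L)
  21 contains 2×10 (XX)
  1 contains 1×1 (I)

CCLXXI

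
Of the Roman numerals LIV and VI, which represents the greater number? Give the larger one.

LIV = 54
VI = 6
54 is larger

LIV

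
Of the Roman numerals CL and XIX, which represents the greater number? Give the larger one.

CL = 150
XIX = 19
150 is larger

CL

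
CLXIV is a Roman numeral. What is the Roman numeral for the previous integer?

CLXIV = 164; previous is 163

CLXIII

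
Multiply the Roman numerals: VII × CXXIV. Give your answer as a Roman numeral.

VII = 7
CXXIV = 124
7 × 124 = 868

DCCCLXVIII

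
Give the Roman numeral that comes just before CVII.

CVII = 107, so the previous integer is 107 - 1 = 106

CVI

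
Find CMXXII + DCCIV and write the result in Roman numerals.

CMXXII = 922
DCCIV = 704
922 + 704 = 1626

MDCXXVI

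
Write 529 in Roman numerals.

Convert 529 to Roman numerals:
  529 contains 1×500 (D)
  29 contains 2×10 (XX)
  9 contains 1×9 (IX)

DXXIX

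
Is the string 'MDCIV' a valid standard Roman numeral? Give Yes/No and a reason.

'MDCIV': Check the rules: uses only the symbols I, V, X, L, C, D, M; no symbol is repeated more than three times in a row; V, L and D each appear at most once; the only place a smaller symbol precedes a larger one is the allowed subtractive pair IV, the symbol right after such a pair (if any) is smaller than the pair's first symbol, and otherwise the values never increase from left to right. Value: M (1000) + D (500) + C (100) + IV (4) = 1604. So it is a valid standard Roman numeral.

Yes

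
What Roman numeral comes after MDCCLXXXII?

MDCCLXXXII = 1782, so the next integer is 1782 + 1 = 1783

MDCCLXXXIII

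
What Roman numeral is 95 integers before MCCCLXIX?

MCCCLXIX = 1369
1369 - 95 = 1274

MCCLXXIV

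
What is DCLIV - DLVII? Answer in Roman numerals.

DCLIV = 654
DLVII = 557
654 - 557 = 97

XCVII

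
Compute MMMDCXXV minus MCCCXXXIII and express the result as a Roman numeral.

MMMDCXXV = 3625
MCCCXXXIII = 1333
3625 - 1333 = 2292

MMCCXCII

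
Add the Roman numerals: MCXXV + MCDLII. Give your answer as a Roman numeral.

MCXXV = 1125
MCDLII = 1452
1125 + 1452 = 2577

MMDLXXVII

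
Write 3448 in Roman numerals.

Convert 3448 to Roman numerals:
  3448 contains 3×1000 (MMM)
  448 contains 1×400 (CD)
  48 contains 1×40 (XL)
  8 contains 1×5 (V)
  3 contains 3×1 (III)

MMMCDXLVIII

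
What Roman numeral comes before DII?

DII = 502; previous is 501

DI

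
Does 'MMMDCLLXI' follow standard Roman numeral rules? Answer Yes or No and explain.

'MMMDCLLXI': L should not appear more than once

No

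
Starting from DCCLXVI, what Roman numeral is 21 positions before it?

DCCLXVI = 766
766 - 21 = 745

DCCXLV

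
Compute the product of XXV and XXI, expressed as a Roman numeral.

XXV = 25
XXI = 21
25 × 21 = 525

DXXV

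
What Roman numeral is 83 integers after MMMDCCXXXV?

MMMDCCXXXV = 3735
3735 + 83 = 3818

MMMDCCCXVIII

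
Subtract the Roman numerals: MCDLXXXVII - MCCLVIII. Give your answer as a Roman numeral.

MCDLXXXVII = 1487
MCCLVIII = 1258
1487 - 1258 = 229

CCXXIX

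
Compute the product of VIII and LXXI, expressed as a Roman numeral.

VIII = 8
LXXI = 71
8 × 71 = 568

DLXVIII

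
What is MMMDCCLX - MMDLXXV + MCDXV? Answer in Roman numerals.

MMMDCCLX = 3760, MMDLXXV = 2575, MCDXV = 1415
3760 - 2575 = 1185
1185 + 1415 = 2600

MMDC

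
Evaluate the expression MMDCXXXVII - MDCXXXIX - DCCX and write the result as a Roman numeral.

MMDCXXXVII = 2637, MDCXXXIX = 1639, DCCX = 710
2637 - 1639 = 998
998 - 710 = 288

CCLXXXVIII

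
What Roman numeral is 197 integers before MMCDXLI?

MMCDXLI = 2441
2441 - 197 = 2244

MMCCXLIV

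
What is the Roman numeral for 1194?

Convert 1194 to Roman numerals:
  1194 contains 1×1000 (M)
  194 contains 1×100 (C)
  94 contains 1×90 (XC)
  4 contains 1×4 (IV)

MCXCIV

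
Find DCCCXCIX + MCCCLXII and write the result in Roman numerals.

DCCCXCIX = 899
MCCCLXII = 1362
899 + 1362 = 2261

MMCCLXI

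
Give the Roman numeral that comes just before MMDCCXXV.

MMDCCXXV = 2725; previous is 2724

MMDCCXXIV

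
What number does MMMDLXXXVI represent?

MMMDLXXXVI: M=1000, M=1000, M=1000, D=500, L=50, X=10, X=10, X=10, V=5, I=1
1000 + 1000 + 1000 + 500 + 50 + 10 + 10 + 10 + 5 + 1 = 3586

3586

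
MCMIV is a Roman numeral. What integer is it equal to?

MCMIV: M=1000, CM=900, IV=4
1000 + 900 + 4 = 1904

1904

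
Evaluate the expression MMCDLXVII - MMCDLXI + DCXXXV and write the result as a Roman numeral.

MMCDLXVII = 2467, MMCDLXI = 2461, DCXXXV = 635
2467 - 2461 = 6
6 + 635 = 641

DCXLI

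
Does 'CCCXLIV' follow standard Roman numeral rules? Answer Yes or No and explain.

'CCCXLIV': Check the rules: uses only the symbols I, V, X, L, C, D, M; no symbol is repeated more than three times in a row; V, L and D each appear at most once; the only places a smaller symbol precedes a larger one are the allowed subtractive pairs XL, IV, the symbol right after such a pair (if any) is smaller than the pair's first symbol, and otherwise the values never increase from left to right. Value: C (100) + C (100) + C (100) + XL (40) + IV (4) = 344. So it is a valid standard Roman numeral.

Yes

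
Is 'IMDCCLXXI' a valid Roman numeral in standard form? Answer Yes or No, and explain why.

'IMDCCLXXI': Invalid subtractive combination: IM

No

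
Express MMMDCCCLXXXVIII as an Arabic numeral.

MMMDCCCLXXXVIII: M=1000, M=1000, M=1000, D=500, C=100, C=100, C=100, L=50, X=10, X=10, X=10, V=5, I=1, I=1, I=1
1000 + 1000 + 1000 + 500 + 100 + 100 + 100 + 50 + 10 + 10 + 10 + 5 + 1 + 1 + 1 = 3888

3888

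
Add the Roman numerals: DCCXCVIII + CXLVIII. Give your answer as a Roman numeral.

DCCXCVIII = 798
CXLVIII = 148
798 + 148 = 946

CMXLVI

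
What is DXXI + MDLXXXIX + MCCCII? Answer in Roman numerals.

DXXI = 521, MDLXXXIX = 1589, MCCCII = 1302
521 + 1589 = 2110
2110 + 1302 = 3412

MMMCDXII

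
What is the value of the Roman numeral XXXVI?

XXXVI: X=10, X=10, X=10, V=5, I=1
10 + 10 + 10 + 5 + 1 = 36

36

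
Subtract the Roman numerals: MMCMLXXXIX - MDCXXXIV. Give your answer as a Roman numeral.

MMCMLXXXIX = 2989
MDCXXXIV = 1634
2989 - 1634 = 1355

MCCCLV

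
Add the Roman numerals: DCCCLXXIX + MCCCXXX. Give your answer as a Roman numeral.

DCCCLXXIX = 879
MCCCXXX = 1330
879 + 1330 = 2209

MMCCIX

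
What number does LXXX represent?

LXXX: L=50, X=10, X=10, X=10
50 + 10 + 10 + 10 = 80

80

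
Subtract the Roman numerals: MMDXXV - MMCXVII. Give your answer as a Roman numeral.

MMDXXV = 2525
MMCXVII = 2117
2525 - 2117 = 408

CDVIII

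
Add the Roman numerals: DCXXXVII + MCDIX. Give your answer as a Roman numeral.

DCXXXVII = 637
MCDIX = 1409
637 + 1409 = 2046

MMXLVI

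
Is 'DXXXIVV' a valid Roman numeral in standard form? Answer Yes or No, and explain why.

'DXXXIVV': V should not appear more than once

No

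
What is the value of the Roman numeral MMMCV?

MMMCV: M=1000, M=1000, M=1000, C=100, V=5
1000 + 1000 + 1000 + 100 + 5 = 3105

3105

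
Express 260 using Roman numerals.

Convert 260 to Roman numerals:
  260 contains 2×100 (CC)
  60 contains 1×50 (L)
  10 contains 1×10 (X)

CCLX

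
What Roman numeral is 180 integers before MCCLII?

MCCLII = 1252
1252 - 180 = 1072

MLXXII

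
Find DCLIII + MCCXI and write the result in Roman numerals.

DCLIII = 653
MCCXI = 1211
653 + 1211 = 1864

MDCCCLXIV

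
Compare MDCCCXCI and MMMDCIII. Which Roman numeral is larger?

MDCCCXCI = 1891
MMMDCIII = 3603
3603 is larger

MMMDCIII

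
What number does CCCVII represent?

CCCVII: C=100, C=100, C=100, V=5, I=1, I=1
100 + 100 + 100 + 5 + 1 + 1 = 307

307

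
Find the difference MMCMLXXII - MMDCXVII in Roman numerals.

MMCMLXXII = 2972
MMDCXVII = 2617
2972 - 2617 = 355

CCCLV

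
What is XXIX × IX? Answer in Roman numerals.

XXIX = 29
IX = 9
29 × 9 = 261

CCLXI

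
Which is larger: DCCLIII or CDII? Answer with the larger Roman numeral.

DCCLIII = 753
CDII = 402
753 is larger

DCCLIII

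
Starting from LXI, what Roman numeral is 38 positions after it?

LXI = 61
61 + 38 = 99

XCIX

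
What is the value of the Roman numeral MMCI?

MMCI: M=1000, M=1000, C=100, I=1
1000 + 1000 + 100 + 1 = 2101

2101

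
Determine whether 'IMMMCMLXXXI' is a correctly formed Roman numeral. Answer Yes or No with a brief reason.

'IMMMCMLXXXI': Invalid subtractive combination: IM

No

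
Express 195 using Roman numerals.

Convert 195 to Roman numerals:
  195 contains 1×100 (C)
  95 contains 1×90 (XC)
  5 contains 1×5 (V)

CXCV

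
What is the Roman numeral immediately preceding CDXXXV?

CDXXXV = 435, so the previous integer is 435 - 1 = 434

CDXXXIV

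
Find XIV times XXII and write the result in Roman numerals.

XIV = 14
XXII = 22
14 × 22 = 308

CCCVIII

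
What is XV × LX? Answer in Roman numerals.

XV = 15
LX = 60
15 × 60 = 900

CM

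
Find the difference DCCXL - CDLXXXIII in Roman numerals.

DCCXL = 740
CDLXXXIII = 483
740 - 483 = 257

CCLVII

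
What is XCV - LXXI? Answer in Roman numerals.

XCV = 95
LXXI = 71
95 - 71 = 24

XXIV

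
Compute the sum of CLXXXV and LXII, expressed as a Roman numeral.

CLXXXV = 185
LXII = 62
185 + 62 = 247

CCXLVII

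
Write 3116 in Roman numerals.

Convert 3116 to Roman numerals:
  3116 contains 3×1000 (MMM)
  116 contains 1×100 (C)
  16 contains 1×10 (X)
  6 contains 1×5 (V)
  1 contains 1×1 (I)

MMMCXVI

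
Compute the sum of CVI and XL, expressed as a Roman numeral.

CVI = 106
XL = 40
106 + 40 = 146

CXLVI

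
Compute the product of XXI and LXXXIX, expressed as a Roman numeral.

XXI = 21
LXXXIX = 89
21 × 89 = 1869

MDCCCLXIX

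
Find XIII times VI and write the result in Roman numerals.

XIII = 13
VI = 6
13 × 6 = 78

LXXVIII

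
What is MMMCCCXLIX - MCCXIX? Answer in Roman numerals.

MMMCCCXLIX = 3349
MCCXIX = 1219
3349 - 1219 = 2130

MMCXXX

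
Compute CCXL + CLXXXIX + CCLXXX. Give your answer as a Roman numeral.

CCXL = 240, CLXXXIX = 189, CCLXXX = 280
240 + 189 = 429
429 + 280 = 709

DCCIX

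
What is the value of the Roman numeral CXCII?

CXCII: C=100, XC=90, I=1, I=1
100 + 90 + 1 + 1 = 192

192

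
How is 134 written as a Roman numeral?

Convert 134 to Roman numerals:
  134 contains 1×100 (C)
  34 contains 3×10 (XXX)
  4 contains 1×4 (IV)

CXXXIV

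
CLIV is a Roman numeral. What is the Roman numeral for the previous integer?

CLIV = 154, so the previous integer is 154 - 1 = 153

CLIII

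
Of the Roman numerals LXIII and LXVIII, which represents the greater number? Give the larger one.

LXIII = 63
LXVIII = 68
68 is larger

LXVIII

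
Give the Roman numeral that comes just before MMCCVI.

MMCCVI = 2206; previous is 2205

MMCCV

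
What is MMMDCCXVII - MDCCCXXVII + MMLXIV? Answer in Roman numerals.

MMMDCCXVII = 3717, MDCCCXXVII = 1827, MMLXIV = 2064
3717 - 1827 = 1890
1890 + 2064 = 3954

MMMCMLIV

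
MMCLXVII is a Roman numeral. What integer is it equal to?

MMCLXVII: M=1000, M=1000, C=100, L=50, X=10, V=5, I=1, I=1
1000 + 1000 + 100 + 50 + 10 + 5 + 1 + 1 = 2167

2167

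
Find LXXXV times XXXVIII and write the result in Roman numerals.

LXXXV = 85
XXXVIII = 38
85 × 38 = 3230

MMMCCXXX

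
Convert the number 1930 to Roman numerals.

Convert 1930 to Roman numerals:
  1930 contains 1×1000 (M)
  930 contains 1×900 (CM)
  30 contains 3×10 (XXX)

MCMXXX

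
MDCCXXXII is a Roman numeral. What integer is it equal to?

MDCCXXXII: M=1000, D=500, C=100, C=100, X=10, X=10, X=10, I=1, I=1
1000 + 500 + 100 + 100 + 10 + 10 + 10 + 1 + 1 = 1732

1732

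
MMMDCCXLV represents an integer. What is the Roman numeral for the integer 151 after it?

MMMDCCXLV = 3745
3745 + 151 = 3896

MMMDCCCXCVI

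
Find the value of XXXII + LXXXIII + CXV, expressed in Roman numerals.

XXXII = 32, LXXXIII = 83, CXV = 115
32 + 83 = 115
115 + 115 = 230

CCXXX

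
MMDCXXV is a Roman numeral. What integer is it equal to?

MMDCXXV: M=1000, M=1000, D=500, C=100, X=10, X=10, V=5
1000 + 1000 + 500 + 100 + 10 + 10 + 5 = 2625

2625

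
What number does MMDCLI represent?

MMDCLI: M=1000, M=1000, D=500, C=100, L=50, I=1
1000 + 1000 + 500 + 100 + 50 + 1 = 2651

2651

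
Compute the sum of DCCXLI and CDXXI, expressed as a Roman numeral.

DCCXLI = 741
CDXXI = 421
741 + 421 = 1162

MCLXII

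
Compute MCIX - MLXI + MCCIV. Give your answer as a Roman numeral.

MCIX = 1109, MLXI = 1061, MCCIV = 1204
1109 - 1061 = 48
48 + 1204 = 1252

MCCLII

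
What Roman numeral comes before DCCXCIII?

DCCXCIII = 793, so the previous integer is 793 - 1 = 792

DCCXCII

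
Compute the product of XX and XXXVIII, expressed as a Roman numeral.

XX = 20
XXXVIII = 38
20 × 38 = 760

DCCLX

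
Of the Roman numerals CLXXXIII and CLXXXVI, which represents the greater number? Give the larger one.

CLXXXIII = 183
CLXXXVI = 186
186 is larger

CLXXXVI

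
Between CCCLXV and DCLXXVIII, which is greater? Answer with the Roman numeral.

CCCLXV = 365
DCLXXVIII = 678
678 is larger

DCLXXVIII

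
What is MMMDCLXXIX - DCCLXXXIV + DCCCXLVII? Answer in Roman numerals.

MMMDCLXXIX = 3679, DCCLXXXIV = 784, DCCCXLVII = 847
3679 - 784 = 2895
2895 + 847 = 3742

MMMDCCXLII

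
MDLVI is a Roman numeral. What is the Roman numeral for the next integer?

MDLVI = 1556; next is 1557

MDLVII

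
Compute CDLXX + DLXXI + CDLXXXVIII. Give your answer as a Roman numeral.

CDLXX = 470, DLXXI = 571, CDLXXXVIII = 488
470 + 571 = 1041
1041 + 488 = 1529

MDXXIX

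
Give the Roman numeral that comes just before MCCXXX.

MCCXXX = 1230, so the previous integer is 1230 - 1 = 1229

MCCXXIX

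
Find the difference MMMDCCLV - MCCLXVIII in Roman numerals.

MMMDCCLV = 3755
MCCLXVIII = 1268
3755 - 1268 = 2487

MMCDLXXXVII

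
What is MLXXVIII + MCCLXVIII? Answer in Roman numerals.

MLXXVIII = 1078
MCCLXVIII = 1268
1078 + 1268 = 2346

MMCCCXLVI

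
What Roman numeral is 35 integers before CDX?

CDX = 410
410 - 35 = 375

CCCLXXV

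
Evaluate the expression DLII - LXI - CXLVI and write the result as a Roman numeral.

DLII = 552, LXI = 61, CXLVI = 146
552 - 61 = 491
491 - 146 = 345

CCCXLV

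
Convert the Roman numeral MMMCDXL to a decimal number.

MMMCDXL: M=1000, M=1000, M=1000, CD=400, XL=40
1000 + 1000 + 1000 + 400 + 40 = 3440

3440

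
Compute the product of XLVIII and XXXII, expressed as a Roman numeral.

XLVIII = 48
XXXII = 32
48 × 32 = 1536

MDXXXVI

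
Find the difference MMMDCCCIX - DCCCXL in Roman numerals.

MMMDCCCIX = 3809
DCCCXL = 840
3809 - 840 = 2969

MMCMLXIX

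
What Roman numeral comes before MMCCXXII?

MMCCXXII = 2222; previous is 2221

MMCCXXI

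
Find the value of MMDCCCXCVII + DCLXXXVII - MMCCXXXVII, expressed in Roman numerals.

MMDCCCXCVII = 2897, DCLXXXVII = 687, MMCCXXXVII = 2237
2897 + 687 = 3584
3584 - 2237 = 1347

MCCCXLVII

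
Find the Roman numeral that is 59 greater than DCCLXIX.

DCCLXIX = 769
769 + 59 = 828

DCCCXXVIII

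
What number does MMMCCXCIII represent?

MMMCCXCIII: M=1000, M=1000, M=1000, C=100, C=100, XC=90, I=1, I=1, I=1
1000 + 1000 + 1000 + 100 + 100 + 90 + 1 + 1 + 1 = 3293

3293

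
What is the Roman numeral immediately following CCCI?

CCCI = 301; next is 302

CCCII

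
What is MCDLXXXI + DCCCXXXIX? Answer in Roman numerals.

MCDLXXXI = 1481
DCCCXXXIX = 839
1481 + 839 = 2320

MMCCCXX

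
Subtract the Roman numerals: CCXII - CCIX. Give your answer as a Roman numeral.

CCXII = 212
CCIX = 209
212 - 209 = 3

III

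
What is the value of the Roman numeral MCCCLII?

MCCCLII: M=1000, C=100, C=100, C=100, L=50, I=1, I=1
1000 + 100 + 100 + 100 + 50 + 1 + 1 = 1352

1352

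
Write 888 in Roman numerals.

Convert 888 to Roman numerals:
  888 contains 1×500 (D)
  388 contains 3×100 (CCC)
  88 contains 1×50 (L)
  38 contains 3×10 (XXX)
  8 contains 1×5 (V)
  3 contains 3×1 (III)

DCCCLXXXVIII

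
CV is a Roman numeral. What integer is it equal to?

CV: C=100, V=5
100 + 5 = 105

105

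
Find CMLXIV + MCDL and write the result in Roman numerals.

CMLXIV = 964
MCDL = 1450
964 + 1450 = 2414

MMCDXIV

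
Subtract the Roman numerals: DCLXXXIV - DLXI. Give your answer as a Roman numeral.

DCLXXXIV = 684
DLXI = 561
684 - 561 = 123

CXXIII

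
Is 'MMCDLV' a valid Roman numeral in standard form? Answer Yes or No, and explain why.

'MMCDLV': Check the rules: uses only the symbols I, V, X, L, C, D, M; no symbol is repeated more than three times in a row; V, L and D each appear at most once; the only place a smaller symbol precedes a larger one is the allowed subtractive pair CD, the symbol right after such a pair (if any) is smaller than the pair's first symbol, and otherwise the values never increase from left to right. Value: M (1000) + M (1000) + CD (400) + L (50) + V (5) = 2455. So it is a valid standard Roman numeral.

Yes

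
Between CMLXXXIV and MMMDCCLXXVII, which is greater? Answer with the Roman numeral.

CMLXXXIV = 984
MMMDCCLXXVII = 3777
3777 is larger

MMMDCCLXXVII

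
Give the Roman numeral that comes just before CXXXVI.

CXXXVI = 136, so the previous integer is 136 - 1 = 135

CXXXV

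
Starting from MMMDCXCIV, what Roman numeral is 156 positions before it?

MMMDCXCIV = 3694
3694 - 156 = 3538

MMMDXXXVIII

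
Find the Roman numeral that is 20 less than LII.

LII = 52
52 - 20 = 32

XXXII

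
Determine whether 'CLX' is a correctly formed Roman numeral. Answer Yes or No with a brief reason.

'CLX': Check the rules: uses only the symbols I, V, X, L, C, D, M; no symbol is repeated more than three times in a row; V, L and D each appear at most once; no smaller symbol precedes a larger one (values never increase from left to right). Value: C (100) + L (50) + X (10) = 160. So it is a valid standard Roman numeral.

Yes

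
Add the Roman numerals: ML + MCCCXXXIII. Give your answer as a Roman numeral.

ML = 1050
MCCCXXXIII = 1333
1050 + 1333 = 2383

MMCCCLXXXIII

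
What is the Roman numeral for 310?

Convert 310 to Roman numerals:
  310 contains 3×100 (CCC)
  10 contains 1×10 (X)

CCCX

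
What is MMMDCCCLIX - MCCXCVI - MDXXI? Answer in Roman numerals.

MMMDCCCLIX = 3859, MCCXCVI = 1296, MDXXI = 1521
3859 - 1296 = 2563
2563 - 1521 = 1042

MXLII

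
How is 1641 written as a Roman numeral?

Convert 1641 to Roman numerals:
  1641 contains 1×1000 (M)
  641 contains 1×500 (D)
  141 contains 1×100 (C)
  41 contains 1×40 (XL)
  1 contains 1×1 (I)

MDCXLI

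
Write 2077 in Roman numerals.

Convert 2077 to Roman numerals:
  2077 contains 2×1000 (MM)
  77 contains 1×50 (L)
  27 contains 2×10 (XX)
  7 contains 1×5 (V)
  2 contains 2×1 (II)

MMLXXVII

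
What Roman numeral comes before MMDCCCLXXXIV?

MMDCCCLXXXIV = 2884; previous is 2883

MMDCCCLXXXIII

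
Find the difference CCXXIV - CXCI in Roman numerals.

CCXXIV = 224
CXCI = 191
224 - 191 = 33

XXXIII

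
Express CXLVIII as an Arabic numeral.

CXLVIII: C=100, XL=40, V=5, I=1, I=1, I=1
100 + 40 + 5 + 1 + 1 + 1 = 148

148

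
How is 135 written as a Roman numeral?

Convert 135 to Roman numerals:
  135 contains 1×100 (C)
  35 contains 3×10 (XXX)
  5 contains 1×5 (V)

CXXXV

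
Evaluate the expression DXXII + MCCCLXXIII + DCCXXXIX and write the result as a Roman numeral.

DXXII = 522, MCCCLXXIII = 1373, DCCXXXIX = 739
522 + 1373 = 1895
1895 + 739 = 2634

MMDCXXXIV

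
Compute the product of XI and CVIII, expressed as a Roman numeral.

XI = 11
CVIII = 108
11 × 108 = 1188

MCLXXXVIII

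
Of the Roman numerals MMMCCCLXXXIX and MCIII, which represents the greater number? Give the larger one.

MMMCCCLXXXIX = 3389
MCIII = 1103
3389 is larger

MMMCCCLXXXIX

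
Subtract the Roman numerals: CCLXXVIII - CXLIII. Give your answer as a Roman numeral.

CCLXXVIII = 278
CXLIII = 143
278 - 143 = 135

CXXXV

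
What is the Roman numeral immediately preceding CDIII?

CDIII = 403; previous is 402

CDII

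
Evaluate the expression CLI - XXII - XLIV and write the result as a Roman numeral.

CLI = 151, XXII = 22, XLIV = 44
151 - 22 = 129
129 - 44 = 85

LXXXV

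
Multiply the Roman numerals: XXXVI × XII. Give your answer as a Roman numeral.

XXXVI = 36
XII = 12
36 × 12 = 432

CDXXXII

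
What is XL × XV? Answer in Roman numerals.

XL = 40
XV = 15
40 × 15 = 600

DC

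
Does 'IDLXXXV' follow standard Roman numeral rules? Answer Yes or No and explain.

'IDLXXXV': Invalid subtractive combination: ID

No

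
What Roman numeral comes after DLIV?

DLIV = 554; next is 555

DLV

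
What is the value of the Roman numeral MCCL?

MCCL: M=1000, C=100, C=100, L=50
1000 + 100 + 100 + 50 = 1250

1250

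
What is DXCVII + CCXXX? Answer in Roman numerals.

DXCVII = 597
CCXXX = 230
597 + 230 = 827

DCCCXXVII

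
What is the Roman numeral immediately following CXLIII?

CXLIII = 143; next is 144

CXLIV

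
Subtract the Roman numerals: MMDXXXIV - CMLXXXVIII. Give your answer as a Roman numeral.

MMDXXXIV = 2534
CMLXXXVIII = 988
2534 - 988 = 1546

MDXLVI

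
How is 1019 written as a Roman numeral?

Convert 1019 to Roman numerals:
  1019 contains 1×1000 (M)
  19 contains 1×10 (X)
  9 contains 1×9 (IX)

MXIX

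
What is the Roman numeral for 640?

Convert 640 to Roman numerals:
  640 contains 1×500 (D)
  140 contains 1×100 (C)
  40 contains 1×40 (XL)

DCXL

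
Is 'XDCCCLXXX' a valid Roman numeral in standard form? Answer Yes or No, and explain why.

'XDCCCLXXX': Invalid subtractive combination: XD

No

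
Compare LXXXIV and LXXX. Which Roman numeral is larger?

LXXXIV = 84
LXXX = 80
84 is larger

LXXXIV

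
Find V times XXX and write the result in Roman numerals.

V = 5
XXX = 30
5 × 30 = 150

CL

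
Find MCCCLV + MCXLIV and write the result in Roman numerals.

MCCCLV = 1355
MCXLIV = 1144
1355 + 1144 = 2499

MMCDXCIX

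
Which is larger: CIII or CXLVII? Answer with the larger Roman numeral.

CIII = 103
CXLVII = 147
147 is larger

CXLVII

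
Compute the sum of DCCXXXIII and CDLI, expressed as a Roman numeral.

DCCXXXIII = 733
CDLI = 451
733 + 451 = 1184

MCLXXXIV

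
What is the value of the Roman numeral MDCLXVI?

MDCLXVI: M=1000, D=500, C=100, L=50, X=10, V=5, I=1
1000 + 500 + 100 + 50 + 10 + 5 + 1 = 1666

1666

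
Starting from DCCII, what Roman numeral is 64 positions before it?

DCCII = 702
702 - 64 = 638

DCXXXVIII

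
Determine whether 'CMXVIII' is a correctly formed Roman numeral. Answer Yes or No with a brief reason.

'CMXVIII': Check the rules: uses only the symbols I, V, X, L, C, D, M; no symbol is repeated more than three times in a row; V, L and D each appear at most once; the only place a smaller symbol precedes a larger one is the allowed subtractive pair CM, the symbol right after such a pair (if any) is smaller than the pair's first symbol, and otherwise the values never increase from left to right. Value: CM (900) + X (10) + V (5) + I (1) + I (1) + I (1) = 918. So it is a valid standard Roman numeral.

Yes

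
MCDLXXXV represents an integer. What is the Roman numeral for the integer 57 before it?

MCDLXXXV = 1485
1485 - 57 = 1428

MCDXXVIII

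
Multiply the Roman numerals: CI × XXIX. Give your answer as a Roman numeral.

CI = 101
XXIX = 29
101 × 29 = 2929

MMCMXXIX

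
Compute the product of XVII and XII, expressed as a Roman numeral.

XVII = 17
XII = 12
17 × 12 = 204

CCIV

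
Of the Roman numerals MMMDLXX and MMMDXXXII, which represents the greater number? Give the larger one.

MMMDLXX = 3570
MMMDXXXII = 3532
3570 is larger

MMMDLXX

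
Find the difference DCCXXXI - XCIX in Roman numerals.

DCCXXXI = 731
XCIX = 99
731 - 99 = 632

DCXXXII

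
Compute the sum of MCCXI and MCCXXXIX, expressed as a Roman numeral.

MCCXI = 1211
MCCXXXIX = 1239
1211 + 1239 = 2450

MMCDL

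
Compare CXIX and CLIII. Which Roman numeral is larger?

CXIX = 119
CLIII = 153
153 is larger

CLIII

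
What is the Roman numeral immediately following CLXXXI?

CLXXXI = 181; next is 182

CLXXXII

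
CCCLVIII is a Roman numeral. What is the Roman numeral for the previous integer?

CCCLVIII = 358; previous is 357

CCCLVII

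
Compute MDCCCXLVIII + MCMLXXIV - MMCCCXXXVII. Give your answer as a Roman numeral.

MDCCCXLVIII = 1848, MCMLXXIV = 1974, MMCCCXXXVII = 2337
1848 + 1974 = 3822
3822 - 2337 = 1485

MCDLXXXV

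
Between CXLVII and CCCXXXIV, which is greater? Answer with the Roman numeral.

CXLVII = 147
CCCXXXIV = 334
334 is larger

CCCXXXIV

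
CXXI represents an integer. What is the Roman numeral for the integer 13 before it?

CXXI = 121
121 - 13 = 108

CVIII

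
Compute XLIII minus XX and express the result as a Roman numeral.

XLIII = 43
XX = 20
43 - 20 = 23

XXIII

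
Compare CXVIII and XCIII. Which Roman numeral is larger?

CXVIII = 118
XCIII = 93
118 is larger

CXVIII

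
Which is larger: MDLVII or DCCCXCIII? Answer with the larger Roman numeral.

MDLVII = 1557
DCCCXCIII = 893
1557 is larger

MDLVII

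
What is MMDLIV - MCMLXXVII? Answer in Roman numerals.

MMDLIV = 2554
MCMLXXVII = 1977
2554 - 1977 = 577

DLXXVII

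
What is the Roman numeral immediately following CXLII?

CXLII = 142; next is 143

CXLIII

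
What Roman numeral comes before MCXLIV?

MCXLIV = 1144, so the previous integer is 1144 - 1 = 1143

MCXLIII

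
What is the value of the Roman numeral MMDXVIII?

MMDXVIII: M=1000, M=1000, D=500, X=10, V=5, I=1, I=1, I=1
1000 + 1000 + 500 + 10 + 5 + 1 + 1 + 1 = 2518

2518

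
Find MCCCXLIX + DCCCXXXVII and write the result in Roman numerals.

MCCCXLIX = 1349
DCCCXXXVII = 837
1349 + 837 = 2186

MMCLXXXVI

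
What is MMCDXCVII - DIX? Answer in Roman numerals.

MMCDXCVII = 2497
DIX = 509
2497 - 509 = 1988

MCMLXXXVIII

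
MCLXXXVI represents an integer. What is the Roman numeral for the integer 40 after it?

MCLXXXVI = 1186
1186 + 40 = 1226

MCCXXVI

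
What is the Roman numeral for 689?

Convert 689 to Roman numerals:
  689 contains 1×500 (D)
  189 contains 1×100 (C)
  89 contains 1×50 (L)
  39 contains 3×10 (XXX)
  9 contains 1×9 (IX)

DCLXXXIX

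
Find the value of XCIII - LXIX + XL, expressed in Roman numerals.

XCIII = 93, LXIX = 69, XL = 40
93 - 69 = 24
24 + 40 = 64

LXIV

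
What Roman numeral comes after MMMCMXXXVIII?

MMMCMXXXVIII = 3938, so the next integer is 3938 + 1 = 3939

MMMCMXXXIX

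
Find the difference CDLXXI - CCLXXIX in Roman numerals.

CDLXXI = 471
CCLXXIX = 279
471 - 279 = 192

CXCII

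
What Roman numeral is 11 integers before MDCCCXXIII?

MDCCCXXIII = 1823
1823 - 11 = 1812

MDCCCXII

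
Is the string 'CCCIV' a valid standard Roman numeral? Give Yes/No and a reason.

'CCCIV': Check the rules: uses only the symbols I, V, X, L, C, D, M; no symbol is repeated more than three times in a row; V, L and D each appear at most once; the only place a smaller symbol precedes a larger one is the allowed subtractive pair IV, the symbol right after such a pair (if any) is smaller than the pair's first symbol, and otherwise the values never increase from left to right. Value: C (100) + C (100) + C (100) + IV (4) = 304. So it is a valid standard Roman numeral.

Yes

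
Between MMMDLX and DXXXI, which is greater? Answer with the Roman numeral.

MMMDLX = 3560
DXXXI = 531
3560 is larger

MMMDLX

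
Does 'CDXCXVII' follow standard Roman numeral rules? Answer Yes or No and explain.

'CDXCXVII': X cannot come right after the subtractive pair XC: once X is subtracted in XC, the next symbol must be smaller than X

No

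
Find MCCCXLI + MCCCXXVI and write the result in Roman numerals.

MCCCXLI = 1341
MCCCXXVI = 1326
1341 + 1326 = 2667

MMDCLXVII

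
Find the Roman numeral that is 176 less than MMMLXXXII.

MMMLXXXII = 3082
3082 - 176 = 2906

MMCMVI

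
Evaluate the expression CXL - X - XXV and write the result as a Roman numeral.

CXL = 140, X = 10, XXV = 25
140 - 10 = 130
130 - 25 = 105

CV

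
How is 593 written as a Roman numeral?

Convert 593 to Roman numerals:
  593 contains 1×500 (D)
  93 contains 1×90 (XC)
  3 contains 3×1 (III)

DXCIII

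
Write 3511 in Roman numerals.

Convert 3511 to Roman numerals:
  3511 contains 3×1000 (MMM)
  511 contains 1×500 (D)
  11 contains 1×10 (X)
  1 contains 1×1 (I)

MMMDXI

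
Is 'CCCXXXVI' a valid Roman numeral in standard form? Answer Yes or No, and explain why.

'CCCXXXVI': Check the rules: uses only the symbols I, V, X, L, C, D, M; no symbol is repeated more than three times in a row; V, L and D each appear at most once; no smaller symbol precedes a larger one (values never increase from left to right). Value: C (100) + C (100) + C (100) + X (10) + X (10) + X (10) + V (5) + I (1) = 336. So it is a valid standard Roman numeral.

Yes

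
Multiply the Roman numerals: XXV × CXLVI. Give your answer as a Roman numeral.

XXV = 25
CXLVI = 146
25 × 146 = 3650

MMMDCL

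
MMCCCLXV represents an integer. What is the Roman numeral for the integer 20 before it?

MMCCCLXV = 2365
2365 - 20 = 2345

MMCCCXLV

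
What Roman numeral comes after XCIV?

XCIV = 94, so the next integer is 94 + 1 = 95

XCV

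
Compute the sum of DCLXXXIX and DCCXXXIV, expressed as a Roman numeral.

DCLXXXIX = 689
DCCXXXIV = 734
689 + 734 = 1423

MCDXXIII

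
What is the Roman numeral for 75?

Convert 75 to Roman numerals:
  75 contains 1×50 (L)
  25 contains 2×10 (XX)
  5 contains 1×5 (V)

LXXV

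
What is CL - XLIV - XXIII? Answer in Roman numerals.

CL = 150, XLIV = 44, XXIII = 23
150 - 44 = 106
106 - 23 = 83

LXXXIII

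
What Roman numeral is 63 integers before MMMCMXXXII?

MMMCMXXXII = 3932
3932 - 63 = 3869

MMMDCCCLXIX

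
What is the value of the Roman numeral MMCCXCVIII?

MMCCXCVIII: M=1000, M=1000, C=100, C=100, XC=90, V=5, I=1, I=1, I=1
1000 + 1000 + 100 + 100 + 90 + 5 + 1 + 1 + 1 = 2298

2298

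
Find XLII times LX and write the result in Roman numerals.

XLII = 42
LX = 60
42 × 60 = 2520

MMDXX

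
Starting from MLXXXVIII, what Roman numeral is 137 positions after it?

MLXXXVIII = 1088
1088 + 137 = 1225

MCCXXV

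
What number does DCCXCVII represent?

DCCXCVII: D=500, C=100, C=100, XC=90, V=5, I=1, I=1
500 + 100 + 100 + 90 + 5 + 1 + 1 = 797

797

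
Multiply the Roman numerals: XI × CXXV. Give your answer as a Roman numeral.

XI = 11
CXXV = 125
11 × 125 = 1375

MCCCLXXV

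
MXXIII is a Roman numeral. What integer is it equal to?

MXXIII: M=1000, X=10, X=10, I=1, I=1, I=1
1000 + 10 + 10 + 1 + 1 + 1 = 1023

1023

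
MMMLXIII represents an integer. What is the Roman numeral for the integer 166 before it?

MMMLXIII = 3063
3063 - 166 = 2897

MMDCCCXCVII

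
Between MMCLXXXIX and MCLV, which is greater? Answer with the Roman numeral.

MMCLXXXIX = 2189
MCLV = 1155
2189 is larger

MMCLXXXIX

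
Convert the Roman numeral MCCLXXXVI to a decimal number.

MCCLXXXVI: M=1000, C=100, C=100, L=50, X=10, X=10, X=10, V=5, I=1
1000 + 100 + 100 + 50 + 10 + 10 + 10 + 5 + 1 = 1286

1286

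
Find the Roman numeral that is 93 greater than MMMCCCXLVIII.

MMMCCCXLVIII = 3348
3348 + 93 = 3441

MMMCDXLI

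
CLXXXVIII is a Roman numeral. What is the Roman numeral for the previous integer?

CLXXXVIII = 188; previous is 187

CLXXXVII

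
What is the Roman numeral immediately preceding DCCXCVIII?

DCCXCVIII = 798, so the previous integer is 798 - 1 = 797

DCCXCVII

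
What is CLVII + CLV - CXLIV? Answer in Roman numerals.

CLVII = 157, CLV = 155, CXLIV = 144
157 + 155 = 312
312 - 144 = 168

CLXVIII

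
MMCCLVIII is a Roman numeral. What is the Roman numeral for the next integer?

MMCCLVIII = 2258; next is 2259

MMCCLIX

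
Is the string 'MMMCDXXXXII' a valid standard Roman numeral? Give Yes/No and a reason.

'MMMCDXXXXII': More than 3 consecutive X's

No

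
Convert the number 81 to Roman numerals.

Convert 81 to Roman numerals:
  81 contains 1×50 (L)
  31 contains 3×10 (XXX)
  1 contains 1×1 (I)

LXXXI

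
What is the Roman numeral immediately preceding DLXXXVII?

DLXXXVII = 587, so the previous integer is 587 - 1 = 586

DLXXXVI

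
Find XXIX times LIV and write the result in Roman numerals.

XXIX = 29
LIV = 54
29 × 54 = 1566

MDLXVI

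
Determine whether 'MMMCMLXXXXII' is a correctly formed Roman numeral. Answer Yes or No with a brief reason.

'MMMCMLXXXXII': More than 3 consecutive X's

No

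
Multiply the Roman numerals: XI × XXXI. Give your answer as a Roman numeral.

XI = 11
XXXI = 31
11 × 31 = 341

CCCXLI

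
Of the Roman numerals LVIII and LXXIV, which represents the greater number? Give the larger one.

LVIII = 58
LXXIV = 74
74 is larger

LXXIV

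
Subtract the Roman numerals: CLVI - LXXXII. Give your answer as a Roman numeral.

CLVI = 156
LXXXII = 82
156 - 82 = 74

LXXIV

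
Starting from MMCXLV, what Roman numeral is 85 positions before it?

MMCXLV = 2145
2145 - 85 = 2060

MMLX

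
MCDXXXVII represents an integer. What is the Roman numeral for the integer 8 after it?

MCDXXXVII = 1437
1437 + 8 = 1445

MCDXLV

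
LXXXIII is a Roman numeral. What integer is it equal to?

LXXXIII: L=50, X=10, X=10, X=10, I=1, I=1, I=1
50 + 10 + 10 + 10 + 1 + 1 + 1 = 83

83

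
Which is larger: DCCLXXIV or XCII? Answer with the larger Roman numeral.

DCCLXXIV = 774
XCII = 92
774 is larger

DCCLXXIV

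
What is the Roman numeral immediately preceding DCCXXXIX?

DCCXXXIX = 739; previous is 738

DCCXXXVIII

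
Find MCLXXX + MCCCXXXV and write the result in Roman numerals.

MCLXXX = 1180
MCCCXXXV = 1335
1180 + 1335 = 2515

MMDXV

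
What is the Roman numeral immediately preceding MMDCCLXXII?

MMDCCLXXII = 2772; previous is 2771

MMDCCLXXI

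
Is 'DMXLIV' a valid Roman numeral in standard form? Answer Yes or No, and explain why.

'DMXLIV': Invalid subtractive combination: DM

No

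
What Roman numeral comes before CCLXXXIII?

CCLXXXIII = 283, so the previous integer is 283 - 1 = 282

CCLXXXII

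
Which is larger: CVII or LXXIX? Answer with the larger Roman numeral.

CVII = 107
LXXIX = 79
107 is larger

CVII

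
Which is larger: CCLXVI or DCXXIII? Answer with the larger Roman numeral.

CCLXVI = 266
DCXXIII = 623
623 is larger

DCXXIII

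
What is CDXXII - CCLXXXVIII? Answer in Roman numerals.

CDXXII = 422
CCLXXXVIII = 288
422 - 288 = 134

CXXXIV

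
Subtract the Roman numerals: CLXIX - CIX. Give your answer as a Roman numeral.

CLXIX = 169
CIX = 109
169 - 109 = 60

LX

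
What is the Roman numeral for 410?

Convert 410 to Roman numerals:
  410 contains 1×400 (CD)
  10 contains 1×10 (X)

CDX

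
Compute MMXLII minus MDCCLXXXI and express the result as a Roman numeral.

MMXLII = 2042
MDCCLXXXI = 1781
2042 - 1781 = 261

CCLXI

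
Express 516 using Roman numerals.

Convert 516 to Roman numerals:
  516 contains 1×500 (D)
  16 contains 1×10 (X)
  6 contains 1×5 (V)
  1 contains 1×1 (I)

DXVI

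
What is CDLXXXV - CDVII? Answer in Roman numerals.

CDLXXXV = 485
CDVII = 407
485 - 407 = 78

LXXVIII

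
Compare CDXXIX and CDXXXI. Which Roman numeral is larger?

CDXXIX = 429
CDXXXI = 431
431 is larger

CDXXXI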